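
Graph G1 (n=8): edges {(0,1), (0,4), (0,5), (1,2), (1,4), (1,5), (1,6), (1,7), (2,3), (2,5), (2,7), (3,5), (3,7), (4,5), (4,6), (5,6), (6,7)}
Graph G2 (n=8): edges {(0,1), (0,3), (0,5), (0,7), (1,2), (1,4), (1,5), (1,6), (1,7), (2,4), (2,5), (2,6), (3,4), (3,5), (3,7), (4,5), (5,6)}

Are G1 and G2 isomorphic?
Yes, isomorphic

The graphs are isomorphic.
One valid mapping φ: V(G1) → V(G2): 0→6, 1→5, 2→0, 3→7, 4→2, 5→1, 6→4, 7→3

Verify φ preserves adjacency — for each edge of G1, its image is an edge of G2:
  (0,1) → (φ(0),φ(1)) = (5,6) ∈ E(G2) ✓
  (0,4) → (φ(0),φ(4)) = (2,6) ∈ E(G2) ✓
  (0,5) → (φ(0),φ(5)) = (1,6) ∈ E(G2) ✓
  (1,2) → (φ(1),φ(2)) = (0,5) ∈ E(G2) ✓
  (1,4) → (φ(1),φ(4)) = (2,5) ∈ E(G2) ✓
  (1,5) → (φ(1),φ(5)) = (1,5) ∈ E(G2) ✓
  (1,6) → (φ(1),φ(6)) = (4,5) ∈ E(G2) ✓
  (1,7) → (φ(1),φ(7)) = (3,5) ∈ E(G2) ✓
  (2,3) → (φ(2),φ(3)) = (0,7) ∈ E(G2) ✓
  (2,5) → (φ(2),φ(5)) = (0,1) ∈ E(G2) ✓
  (2,7) → (φ(2),φ(7)) = (0,3) ∈ E(G2) ✓
  (3,5) → (φ(3),φ(5)) = (1,7) ∈ E(G2) ✓
  (3,7) → (φ(3),φ(7)) = (3,7) ∈ E(G2) ✓
  (4,5) → (φ(4),φ(5)) = (1,2) ∈ E(G2) ✓
  (4,6) → (φ(4),φ(6)) = (2,4) ∈ E(G2) ✓
  (5,6) → (φ(5),φ(6)) = (1,4) ∈ E(G2) ✓
  (6,7) → (φ(6),φ(7)) = (3,4) ∈ E(G2) ✓
All 17 edges of G1 map to edges of G2, and |E(G1)| = |E(G2)| = 17, so φ is a bijection on edges as well as vertices. Hence G1 ≅ G2.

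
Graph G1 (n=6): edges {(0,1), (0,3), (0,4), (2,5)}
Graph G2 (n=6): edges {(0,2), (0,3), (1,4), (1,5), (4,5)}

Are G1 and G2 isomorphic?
No, not isomorphic

The graphs are NOT isomorphic.

Counting triangles (3-cliques): G1 has 0, G2 has 1.
Triangle count is an isomorphism invariant, so differing triangle counts rule out isomorphism.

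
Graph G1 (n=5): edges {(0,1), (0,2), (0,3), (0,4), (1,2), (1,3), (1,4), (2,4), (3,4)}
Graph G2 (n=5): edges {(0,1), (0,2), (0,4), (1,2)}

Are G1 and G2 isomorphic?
No, not isomorphic

The graphs are NOT isomorphic.

Degrees in G1: deg(0)=4, deg(1)=4, deg(2)=3, deg(3)=3, deg(4)=4.
Sorted degree sequence of G1: [4, 4, 4, 3, 3].
Degrees in G2: deg(0)=3, deg(1)=2, deg(2)=2, deg(3)=0, deg(4)=1.
Sorted degree sequence of G2: [3, 2, 2, 1, 0].
The (sorted) degree sequence is an isomorphism invariant, so since G1 and G2 have different degree sequences they cannot be isomorphic.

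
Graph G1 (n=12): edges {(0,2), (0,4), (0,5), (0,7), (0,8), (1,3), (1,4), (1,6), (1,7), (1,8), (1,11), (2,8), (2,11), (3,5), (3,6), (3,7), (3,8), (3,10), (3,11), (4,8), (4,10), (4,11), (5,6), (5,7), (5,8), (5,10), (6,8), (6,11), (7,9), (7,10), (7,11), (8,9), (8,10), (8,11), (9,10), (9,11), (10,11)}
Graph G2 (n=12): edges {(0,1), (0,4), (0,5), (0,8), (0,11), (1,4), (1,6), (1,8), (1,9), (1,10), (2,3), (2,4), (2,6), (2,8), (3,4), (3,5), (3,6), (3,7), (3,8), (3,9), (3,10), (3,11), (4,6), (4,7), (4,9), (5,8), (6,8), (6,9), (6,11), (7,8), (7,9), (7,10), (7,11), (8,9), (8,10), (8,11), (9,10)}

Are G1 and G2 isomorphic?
Yes, isomorphic

The graphs are isomorphic.
One valid mapping φ: V(G1) → V(G2): 0→0, 1→7, 2→5, 3→9, 4→11, 5→1, 6→10, 7→4, 8→8, 9→2, 10→6, 11→3

Verify φ preserves adjacency — for each edge of G1, its image is an edge of G2:
  (0,2) → (φ(0),φ(2)) = (0,5) ∈ E(G2) ✓
  (0,4) → (φ(0),φ(4)) = (0,11) ∈ E(G2) ✓
  (0,5) → (φ(0),φ(5)) = (0,1) ∈ E(G2) ✓
  (0,7) → (φ(0),φ(7)) = (0,4) ∈ E(G2) ✓
  (0,8) → (φ(0),φ(8)) = (0,8) ∈ E(G2) ✓
  (1,3) → (φ(1),φ(3)) = (7,9) ∈ E(G2) ✓
  (1,4) → (φ(1),φ(4)) = (7,11) ∈ E(G2) ✓
  (1,6) → (φ(1),φ(6)) = (7,10) ∈ E(G2) ✓
  (1,7) → (φ(1),φ(7)) = (4,7) ∈ E(G2) ✓
  (1,8) → (φ(1),φ(8)) = (7,8) ∈ E(G2) ✓
  (1,11) → (φ(1),φ(11)) = (3,7) ∈ E(G2) ✓
  (2,8) → (φ(2),φ(8)) = (5,8) ∈ E(G2) ✓
  (2,11) → (φ(2),φ(11)) = (3,5) ∈ E(G2) ✓
  (3,5) → (φ(3),φ(5)) = (1,9) ∈ E(G2) ✓
  (3,6) → (φ(3),φ(6)) = (9,10) ∈ E(G2) ✓
  (3,7) → (φ(3),φ(7)) = (4,9) ∈ E(G2) ✓
  (3,8) → (φ(3),φ(8)) = (8,9) ∈ E(G2) ✓
  (3,10) → (φ(3),φ(10)) = (6,9) ∈ E(G2) ✓
  (3,11) → (φ(3),φ(11)) = (3,9) ∈ E(G2) ✓
  (4,8) → (φ(4),φ(8)) = (8,11) ∈ E(G2) ✓
  (4,10) → (φ(4),φ(10)) = (6,11) ∈ E(G2) ✓
  (4,11) → (φ(4),φ(11)) = (3,11) ∈ E(G2) ✓
  (5,6) → (φ(5),φ(6)) = (1,10) ∈ E(G2) ✓
  (5,7) → (φ(5),φ(7)) = (1,4) ∈ E(G2) ✓
  (5,8) → (φ(5),φ(8)) = (1,8) ∈ E(G2) ✓
  (5,10) → (φ(5),φ(10)) = (1,6) ∈ E(G2) ✓
  (6,8) → (φ(6),φ(8)) = (8,10) ∈ E(G2) ✓
  (6,11) → (φ(6),φ(11)) = (3,10) ∈ E(G2) ✓
  (7,9) → (φ(7),φ(9)) = (2,4) ∈ E(G2) ✓
  (7,10) → (φ(7),φ(10)) = (4,6) ∈ E(G2) ✓
  (7,11) → (φ(7),φ(11)) = (3,4) ∈ E(G2) ✓
  (8,9) → (φ(8),φ(9)) = (2,8) ∈ E(G2) ✓
  (8,10) → (φ(8),φ(10)) = (6,8) ∈ E(G2) ✓
  (8,11) → (φ(8),φ(11)) = (3,8) ∈ E(G2) ✓
  (9,10) → (φ(9),φ(10)) = (2,6) ∈ E(G2) ✓
  (9,11) → (φ(9),φ(11)) = (2,3) ∈ E(G2) ✓
  (10,11) → (φ(10),φ(11)) = (3,6) ∈ E(G2) ✓
All 37 edges of G1 map to edges of G2, and |E(G1)| = |E(G2)| = 37, so φ is a bijection on edges as well as vertices. Hence G1 ≅ G2.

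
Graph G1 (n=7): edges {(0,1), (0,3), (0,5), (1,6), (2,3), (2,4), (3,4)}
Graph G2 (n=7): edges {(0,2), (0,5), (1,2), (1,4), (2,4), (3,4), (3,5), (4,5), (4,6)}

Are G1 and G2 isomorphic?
No, not isomorphic

The graphs are NOT isomorphic.

Degrees in G1: deg(0)=3, deg(1)=2, deg(2)=2, deg(3)=3, deg(4)=2, deg(5)=1, deg(6)=1.
Sorted degree sequence of G1: [3, 3, 2, 2, 2, 1, 1].
Degrees in G2: deg(0)=2, deg(1)=2, deg(2)=3, deg(3)=2, deg(4)=5, deg(5)=3, deg(6)=1.
Sorted degree sequence of G2: [5, 3, 3, 2, 2, 2, 1].
The (sorted) degree sequence is an isomorphism invariant, so since G1 and G2 have different degree sequences they cannot be isomorphic.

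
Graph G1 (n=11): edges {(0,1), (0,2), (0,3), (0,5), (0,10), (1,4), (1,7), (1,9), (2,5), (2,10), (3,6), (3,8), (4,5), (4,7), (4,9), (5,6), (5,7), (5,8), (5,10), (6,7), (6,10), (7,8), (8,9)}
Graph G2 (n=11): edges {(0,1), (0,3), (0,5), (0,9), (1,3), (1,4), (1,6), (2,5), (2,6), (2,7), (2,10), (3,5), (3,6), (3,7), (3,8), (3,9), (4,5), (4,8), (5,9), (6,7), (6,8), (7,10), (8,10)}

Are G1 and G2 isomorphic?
Yes, isomorphic

The graphs are isomorphic.
One valid mapping φ: V(G1) → V(G2): 0→5, 1→2, 2→9, 3→4, 4→7, 5→3, 6→1, 7→6, 8→8, 9→10, 10→0

Verify φ preserves adjacency — for each edge of G1, its image is an edge of G2:
  (0,1) → (φ(0),φ(1)) = (2,5) ∈ E(G2) ✓
  (0,2) → (φ(0),φ(2)) = (5,9) ∈ E(G2) ✓
  (0,3) → (φ(0),φ(3)) = (4,5) ∈ E(G2) ✓
  (0,5) → (φ(0),φ(5)) = (3,5) ∈ E(G2) ✓
  (0,10) → (φ(0),φ(10)) = (0,5) ∈ E(G2) ✓
  (1,4) → (φ(1),φ(4)) = (2,7) ∈ E(G2) ✓
  (1,7) → (φ(1),φ(7)) = (2,6) ∈ E(G2) ✓
  (1,9) → (φ(1),φ(9)) = (2,10) ∈ E(G2) ✓
  (2,5) → (φ(2),φ(5)) = (3,9) ∈ E(G2) ✓
  (2,10) → (φ(2),φ(10)) = (0,9) ∈ E(G2) ✓
  (3,6) → (φ(3),φ(6)) = (1,4) ∈ E(G2) ✓
  (3,8) → (φ(3),φ(8)) = (4,8) ∈ E(G2) ✓
  (4,5) → (φ(4),φ(5)) = (3,7) ∈ E(G2) ✓
  (4,7) → (φ(4),φ(7)) = (6,7) ∈ E(G2) ✓
  (4,9) → (φ(4),φ(9)) = (7,10) ∈ E(G2) ✓
  (5,6) → (φ(5),φ(6)) = (1,3) ∈ E(G2) ✓
  (5,7) → (φ(5),φ(7)) = (3,6) ∈ E(G2) ✓
  (5,8) → (φ(5),φ(8)) = (3,8) ∈ E(G2) ✓
  (5,10) → (φ(5),φ(10)) = (0,3) ∈ E(G2) ✓
  (6,7) → (φ(6),φ(7)) = (1,6) ∈ E(G2) ✓
  (6,10) → (φ(6),φ(10)) = (0,1) ∈ E(G2) ✓
  (7,8) → (φ(7),φ(8)) = (6,8) ∈ E(G2) ✓
  (8,9) → (φ(8),φ(9)) = (8,10) ∈ E(G2) ✓
All 23 edges of G1 map to edges of G2, and |E(G1)| = |E(G2)| = 23, so φ is a bijection on edges as well as vertices. Hence G1 ≅ G2.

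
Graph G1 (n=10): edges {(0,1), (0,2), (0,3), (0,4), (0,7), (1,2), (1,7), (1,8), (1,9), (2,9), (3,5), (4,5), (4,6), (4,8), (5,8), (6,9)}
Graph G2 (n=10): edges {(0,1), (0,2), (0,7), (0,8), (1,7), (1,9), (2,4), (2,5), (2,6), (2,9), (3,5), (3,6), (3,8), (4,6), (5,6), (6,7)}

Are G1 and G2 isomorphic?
Yes, isomorphic

The graphs are isomorphic.
One valid mapping φ: V(G1) → V(G2): 0→2, 1→6, 2→5, 3→9, 4→0, 5→1, 6→8, 7→4, 8→7, 9→3

Verify φ preserves adjacency — for each edge of G1, its image is an edge of G2:
  (0,1) → (φ(0),φ(1)) = (2,6) ∈ E(G2) ✓
  (0,2) → (φ(0),φ(2)) = (2,5) ∈ E(G2) ✓
  (0,3) → (φ(0),φ(3)) = (2,9) ∈ E(G2) ✓
  (0,4) → (φ(0),φ(4)) = (0,2) ∈ E(G2) ✓
  (0,7) → (φ(0),φ(7)) = (2,4) ∈ E(G2) ✓
  (1,2) → (φ(1),φ(2)) = (5,6) ∈ E(G2) ✓
  (1,7) → (φ(1),φ(7)) = (4,6) ∈ E(G2) ✓
  (1,8) → (φ(1),φ(8)) = (6,7) ∈ E(G2) ✓
  (1,9) → (φ(1),φ(9)) = (3,6) ∈ E(G2) ✓
  (2,9) → (φ(2),φ(9)) = (3,5) ∈ E(G2) ✓
  (3,5) → (φ(3),φ(5)) = (1,9) ∈ E(G2) ✓
  (4,5) → (φ(4),φ(5)) = (0,1) ∈ E(G2) ✓
  (4,6) → (φ(4),φ(6)) = (0,8) ∈ E(G2) ✓
  (4,8) → (φ(4),φ(8)) = (0,7) ∈ E(G2) ✓
  (5,8) → (φ(5),φ(8)) = (1,7) ∈ E(G2) ✓
  (6,9) → (φ(6),φ(9)) = (3,8) ∈ E(G2) ✓
All 16 edges of G1 map to edges of G2, and |E(G1)| = |E(G2)| = 16, so φ is a bijection on edges as well as vertices. Hence G1 ≅ G2.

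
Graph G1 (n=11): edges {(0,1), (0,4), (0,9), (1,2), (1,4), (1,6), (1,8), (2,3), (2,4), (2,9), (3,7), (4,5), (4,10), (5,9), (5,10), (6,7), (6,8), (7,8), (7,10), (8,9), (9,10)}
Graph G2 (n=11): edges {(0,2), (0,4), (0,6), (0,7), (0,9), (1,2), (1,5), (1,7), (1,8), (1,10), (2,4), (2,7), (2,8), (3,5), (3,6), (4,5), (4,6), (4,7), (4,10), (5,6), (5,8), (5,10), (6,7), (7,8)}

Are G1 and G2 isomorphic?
No, not isomorphic

The graphs are NOT isomorphic.

Degrees in G1: deg(0)=3, deg(1)=5, deg(2)=4, deg(3)=2, deg(4)=5, deg(5)=3, deg(6)=3, deg(7)=4, deg(8)=4, deg(9)=5, deg(10)=4.
Sorted degree sequence of G1: [5, 5, 5, 4, 4, 4, 4, 3, 3, 3, 2].
Degrees in G2: deg(0)=5, deg(1)=5, deg(2)=5, deg(3)=2, deg(4)=6, deg(5)=6, deg(6)=5, deg(7)=6, deg(8)=4, deg(9)=1, deg(10)=3.
Sorted degree sequence of G2: [6, 6, 6, 5, 5, 5, 5, 4, 3, 2, 1].
The (sorted) degree sequence is an isomorphism invariant, so since G1 and G2 have different degree sequences they cannot be isomorphic.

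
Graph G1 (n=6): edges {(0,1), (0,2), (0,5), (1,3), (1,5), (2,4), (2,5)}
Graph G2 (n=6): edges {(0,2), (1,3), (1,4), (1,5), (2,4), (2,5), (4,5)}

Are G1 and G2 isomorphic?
Yes, isomorphic

The graphs are isomorphic.
One valid mapping φ: V(G1) → V(G2): 0→4, 1→1, 2→2, 3→3, 4→0, 5→5

Verify φ preserves adjacency — for each edge of G1, its image is an edge of G2:
  (0,1) → (φ(0),φ(1)) = (1,4) ∈ E(G2) ✓
  (0,2) → (φ(0),φ(2)) = (2,4) ∈ E(G2) ✓
  (0,5) → (φ(0),φ(5)) = (4,5) ∈ E(G2) ✓
  (1,3) → (φ(1),φ(3)) = (1,3) ∈ E(G2) ✓
  (1,5) → (φ(1),φ(5)) = (1,5) ∈ E(G2) ✓
  (2,4) → (φ(2),φ(4)) = (0,2) ∈ E(G2) ✓
  (2,5) → (φ(2),φ(5)) = (2,5) ∈ E(G2) ✓
All 7 edges of G1 map to edges of G2, and |E(G1)| = |E(G2)| = 7, so φ is a bijection on edges as well as vertices. Hence G1 ≅ G2.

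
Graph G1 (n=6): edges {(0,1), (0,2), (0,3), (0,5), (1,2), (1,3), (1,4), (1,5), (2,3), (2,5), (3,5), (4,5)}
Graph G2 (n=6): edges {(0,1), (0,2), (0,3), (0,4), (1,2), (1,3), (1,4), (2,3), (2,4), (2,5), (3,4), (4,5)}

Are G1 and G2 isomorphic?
Yes, isomorphic

The graphs are isomorphic.
One valid mapping φ: V(G1) → V(G2): 0→1, 1→4, 2→3, 3→0, 4→5, 5→2

Verify φ preserves adjacency — for each edge of G1, its image is an edge of G2:
  (0,1) → (φ(0),φ(1)) = (1,4) ∈ E(G2) ✓
  (0,2) → (φ(0),φ(2)) = (1,3) ∈ E(G2) ✓
  (0,3) → (φ(0),φ(3)) = (0,1) ∈ E(G2) ✓
  (0,5) → (φ(0),φ(5)) = (1,2) ∈ E(G2) ✓
  (1,2) → (φ(1),φ(2)) = (3,4) ∈ E(G2) ✓
  (1,3) → (φ(1),φ(3)) = (0,4) ∈ E(G2) ✓
  (1,4) → (φ(1),φ(4)) = (4,5) ∈ E(G2) ✓
  (1,5) → (φ(1),φ(5)) = (2,4) ∈ E(G2) ✓
  (2,3) → (φ(2),φ(3)) = (0,3) ∈ E(G2) ✓
  (2,5) → (φ(2),φ(5)) = (2,3) ∈ E(G2) ✓
  (3,5) → (φ(3),φ(5)) = (0,2) ∈ E(G2) ✓
  (4,5) → (φ(4),φ(5)) = (2,5) ∈ E(G2) ✓
All 12 edges of G1 map to edges of G2, and |E(G1)| = |E(G2)| = 12, so φ is a bijection on edges as well as vertices. Hence G1 ≅ G2.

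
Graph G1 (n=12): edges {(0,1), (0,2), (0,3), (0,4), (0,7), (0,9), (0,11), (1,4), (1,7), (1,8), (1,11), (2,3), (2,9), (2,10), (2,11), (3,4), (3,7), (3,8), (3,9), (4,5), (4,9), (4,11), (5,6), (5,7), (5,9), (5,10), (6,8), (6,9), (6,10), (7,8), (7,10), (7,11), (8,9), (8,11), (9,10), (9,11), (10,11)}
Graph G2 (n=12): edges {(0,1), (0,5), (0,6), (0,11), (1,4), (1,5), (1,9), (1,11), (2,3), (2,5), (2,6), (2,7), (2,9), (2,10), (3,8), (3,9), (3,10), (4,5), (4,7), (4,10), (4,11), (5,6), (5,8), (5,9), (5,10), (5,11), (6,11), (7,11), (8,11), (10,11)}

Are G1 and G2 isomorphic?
No, not isomorphic

The graphs are NOT isomorphic.

Counting triangles (3-cliques): G1 has 36, G2 has 21.
Triangle count is an isomorphism invariant, so differing triangle counts rule out isomorphism.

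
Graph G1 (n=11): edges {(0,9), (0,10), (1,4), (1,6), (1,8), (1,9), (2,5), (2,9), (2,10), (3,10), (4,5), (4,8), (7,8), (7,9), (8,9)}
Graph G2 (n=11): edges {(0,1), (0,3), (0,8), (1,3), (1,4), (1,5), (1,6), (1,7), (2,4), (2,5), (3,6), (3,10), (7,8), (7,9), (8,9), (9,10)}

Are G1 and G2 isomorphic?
No, not isomorphic

The graphs are NOT isomorphic.

Degrees in G1: deg(0)=2, deg(1)=4, deg(2)=3, deg(3)=1, deg(4)=3, deg(5)=2, deg(6)=1, deg(7)=2, deg(8)=4, deg(9)=5, deg(10)=3.
Sorted degree sequence of G1: [5, 4, 4, 3, 3, 3, 2, 2, 2, 1, 1].
Degrees in G2: deg(0)=3, deg(1)=6, deg(2)=2, deg(3)=4, deg(4)=2, deg(5)=2, deg(6)=2, deg(7)=3, deg(8)=3, deg(9)=3, deg(10)=2.
Sorted degree sequence of G2: [6, 4, 3, 3, 3, 3, 2, 2, 2, 2, 2].
The (sorted) degree sequence is an isomorphism invariant, so since G1 and G2 have different degree sequences they cannot be isomorphic.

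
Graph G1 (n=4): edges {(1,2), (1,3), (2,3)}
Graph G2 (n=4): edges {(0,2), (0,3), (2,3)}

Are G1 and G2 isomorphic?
Yes, isomorphic

The graphs are isomorphic.
One valid mapping φ: V(G1) → V(G2): 0→1, 1→0, 2→2, 3→3

Verify φ preserves adjacency — for each edge of G1, its image is an edge of G2:
  (1,2) → (φ(1),φ(2)) = (0,2) ∈ E(G2) ✓
  (1,3) → (φ(1),φ(3)) = (0,3) ∈ E(G2) ✓
  (2,3) → (φ(2),φ(3)) = (2,3) ∈ E(G2) ✓
All 3 edges of G1 map to edges of G2, and |E(G1)| = |E(G2)| = 3, so φ is a bijection on edges as well as vertices. Hence G1 ≅ G2.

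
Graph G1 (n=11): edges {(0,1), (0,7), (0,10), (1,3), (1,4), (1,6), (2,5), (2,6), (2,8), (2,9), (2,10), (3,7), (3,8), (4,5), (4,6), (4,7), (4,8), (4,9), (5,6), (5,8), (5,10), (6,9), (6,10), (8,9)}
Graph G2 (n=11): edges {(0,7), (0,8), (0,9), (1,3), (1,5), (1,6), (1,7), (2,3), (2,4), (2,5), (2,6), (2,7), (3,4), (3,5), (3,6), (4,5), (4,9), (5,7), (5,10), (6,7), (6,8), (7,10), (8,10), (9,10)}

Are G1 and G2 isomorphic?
Yes, isomorphic

The graphs are isomorphic.
One valid mapping φ: V(G1) → V(G2): 0→9, 1→10, 2→3, 3→8, 4→7, 5→2, 6→5, 7→0, 8→6, 9→1, 10→4

Verify φ preserves adjacency — for each edge of G1, its image is an edge of G2:
  (0,1) → (φ(0),φ(1)) = (9,10) ∈ E(G2) ✓
  (0,7) → (φ(0),φ(7)) = (0,9) ∈ E(G2) ✓
  (0,10) → (φ(0),φ(10)) = (4,9) ∈ E(G2) ✓
  (1,3) → (φ(1),φ(3)) = (8,10) ∈ E(G2) ✓
  (1,4) → (φ(1),φ(4)) = (7,10) ∈ E(G2) ✓
  (1,6) → (φ(1),φ(6)) = (5,10) ∈ E(G2) ✓
  (2,5) → (φ(2),φ(5)) = (2,3) ∈ E(G2) ✓
  (2,6) → (φ(2),φ(6)) = (3,5) ∈ E(G2) ✓
  (2,8) → (φ(2),φ(8)) = (3,6) ∈ E(G2) ✓
  (2,9) → (φ(2),φ(9)) = (1,3) ∈ E(G2) ✓
  (2,10) → (φ(2),φ(10)) = (3,4) ∈ E(G2) ✓
  (3,7) → (φ(3),φ(7)) = (0,8) ∈ E(G2) ✓
  (3,8) → (φ(3),φ(8)) = (6,8) ∈ E(G2) ✓
  (4,5) → (φ(4),φ(5)) = (2,7) ∈ E(G2) ✓
  (4,6) → (φ(4),φ(6)) = (5,7) ∈ E(G2) ✓
  (4,7) → (φ(4),φ(7)) = (0,7) ∈ E(G2) ✓
  (4,8) → (φ(4),φ(8)) = (6,7) ∈ E(G2) ✓
  (4,9) → (φ(4),φ(9)) = (1,7) ∈ E(G2) ✓
  (5,6) → (φ(5),φ(6)) = (2,5) ∈ E(G2) ✓
  (5,8) → (φ(5),φ(8)) = (2,6) ∈ E(G2) ✓
  (5,10) → (φ(5),φ(10)) = (2,4) ∈ E(G2) ✓
  (6,9) → (φ(6),φ(9)) = (1,5) ∈ E(G2) ✓
  (6,10) → (φ(6),φ(10)) = (4,5) ∈ E(G2) ✓
  (8,9) → (φ(8),φ(9)) = (1,6) ∈ E(G2) ✓
All 24 edges of G1 map to edges of G2, and |E(G1)| = |E(G2)| = 24, so φ is a bijection on edges as well as vertices. Hence G1 ≅ G2.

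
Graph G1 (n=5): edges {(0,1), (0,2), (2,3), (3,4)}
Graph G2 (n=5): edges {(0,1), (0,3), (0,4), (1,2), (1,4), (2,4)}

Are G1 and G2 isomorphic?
No, not isomorphic

The graphs are NOT isomorphic.

Degrees in G1: deg(0)=2, deg(1)=1, deg(2)=2, deg(3)=2, deg(4)=1.
Sorted degree sequence of G1: [2, 2, 2, 1, 1].
Degrees in G2: deg(0)=3, deg(1)=3, deg(2)=2, deg(3)=1, deg(4)=3.
Sorted degree sequence of G2: [3, 3, 3, 2, 1].
The (sorted) degree sequence is an isomorphism invariant, so since G1 and G2 have different degree sequences they cannot be isomorphic.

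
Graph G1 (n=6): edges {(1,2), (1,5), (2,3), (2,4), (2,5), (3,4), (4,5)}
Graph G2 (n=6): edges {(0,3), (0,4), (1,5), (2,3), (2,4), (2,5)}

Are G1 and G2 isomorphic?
No, not isomorphic

The graphs are NOT isomorphic.

Counting triangles (3-cliques): G1 has 3, G2 has 0.
Triangle count is an isomorphism invariant, so differing triangle counts rule out isomorphism.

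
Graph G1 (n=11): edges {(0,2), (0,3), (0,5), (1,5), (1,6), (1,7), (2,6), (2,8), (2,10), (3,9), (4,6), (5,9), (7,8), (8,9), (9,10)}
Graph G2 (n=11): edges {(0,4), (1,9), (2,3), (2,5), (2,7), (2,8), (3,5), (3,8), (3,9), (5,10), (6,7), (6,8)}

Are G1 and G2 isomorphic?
No, not isomorphic

The graphs are NOT isomorphic.

Connected components of G1: 1 component(s) with vertex sets [[0, 1, 2, 3, 4, 5, 6, 7, 8, 9, 10]], sizes [11].
Connected components of G2: 2 component(s) with vertex sets [[0, 4], [1, 2, 3, 5, 6, 7, 8, 9, 10]], sizes [2, 9].
The number of connected components (and the multiset of component sizes) is an isomorphism invariant — an isomorphism maps each component of G1 bijectively onto a component of G2. Since G1 has 1 component(s) and G2 has 2, they cannot be isomorphic.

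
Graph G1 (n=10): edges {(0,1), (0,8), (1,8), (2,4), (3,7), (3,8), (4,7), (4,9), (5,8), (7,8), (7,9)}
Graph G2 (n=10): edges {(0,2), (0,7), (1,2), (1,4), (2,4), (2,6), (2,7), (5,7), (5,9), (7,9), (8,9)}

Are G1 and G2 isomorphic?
Yes, isomorphic

The graphs are isomorphic.
One valid mapping φ: V(G1) → V(G2): 0→4, 1→1, 2→8, 3→0, 4→9, 5→6, 6→3, 7→7, 8→2, 9→5

Verify φ preserves adjacency — for each edge of G1, its image is an edge of G2:
  (0,1) → (φ(0),φ(1)) = (1,4) ∈ E(G2) ✓
  (0,8) → (φ(0),φ(8)) = (2,4) ∈ E(G2) ✓
  (1,8) → (φ(1),φ(8)) = (1,2) ∈ E(G2) ✓
  (2,4) → (φ(2),φ(4)) = (8,9) ∈ E(G2) ✓
  (3,7) → (φ(3),φ(7)) = (0,7) ∈ E(G2) ✓
  (3,8) → (φ(3),φ(8)) = (0,2) ∈ E(G2) ✓
  (4,7) → (φ(4),φ(7)) = (7,9) ∈ E(G2) ✓
  (4,9) → (φ(4),φ(9)) = (5,9) ∈ E(G2) ✓
  (5,8) → (φ(5),φ(8)) = (2,6) ∈ E(G2) ✓
  (7,8) → (φ(7),φ(8)) = (2,7) ∈ E(G2) ✓
  (7,9) → (φ(7),φ(9)) = (5,7) ∈ E(G2) ✓
All 11 edges of G1 map to edges of G2, and |E(G1)| = |E(G2)| = 11, so φ is a bijection on edges as well as vertices. Hence G1 ≅ G2.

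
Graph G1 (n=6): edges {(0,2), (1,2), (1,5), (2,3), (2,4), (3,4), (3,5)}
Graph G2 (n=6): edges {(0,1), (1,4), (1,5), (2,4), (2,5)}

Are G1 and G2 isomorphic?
No, not isomorphic

The graphs are NOT isomorphic.

Degrees in G1: deg(0)=1, deg(1)=2, deg(2)=4, deg(3)=3, deg(4)=2, deg(5)=2.
Sorted degree sequence of G1: [4, 3, 2, 2, 2, 1].
Degrees in G2: deg(0)=1, deg(1)=3, deg(2)=2, deg(3)=0, deg(4)=2, deg(5)=2.
Sorted degree sequence of G2: [3, 2, 2, 2, 1, 0].
The (sorted) degree sequence is an isomorphism invariant, so since G1 and G2 have different degree sequences they cannot be isomorphic.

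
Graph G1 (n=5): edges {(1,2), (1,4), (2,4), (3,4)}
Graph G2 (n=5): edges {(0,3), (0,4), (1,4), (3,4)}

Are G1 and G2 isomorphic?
Yes, isomorphic

The graphs are isomorphic.
One valid mapping φ: V(G1) → V(G2): 0→2, 1→3, 2→0, 3→1, 4→4

Verify φ preserves adjacency — for each edge of G1, its image is an edge of G2:
  (1,2) → (φ(1),φ(2)) = (0,3) ∈ E(G2) ✓
  (1,4) → (φ(1),φ(4)) = (3,4) ∈ E(G2) ✓
  (2,4) → (φ(2),φ(4)) = (0,4) ∈ E(G2) ✓
  (3,4) → (φ(3),φ(4)) = (1,4) ∈ E(G2) ✓
All 4 edges of G1 map to edges of G2, and |E(G1)| = |E(G2)| = 4, so φ is a bijection on edges as well as vertices. Hence G1 ≅ G2.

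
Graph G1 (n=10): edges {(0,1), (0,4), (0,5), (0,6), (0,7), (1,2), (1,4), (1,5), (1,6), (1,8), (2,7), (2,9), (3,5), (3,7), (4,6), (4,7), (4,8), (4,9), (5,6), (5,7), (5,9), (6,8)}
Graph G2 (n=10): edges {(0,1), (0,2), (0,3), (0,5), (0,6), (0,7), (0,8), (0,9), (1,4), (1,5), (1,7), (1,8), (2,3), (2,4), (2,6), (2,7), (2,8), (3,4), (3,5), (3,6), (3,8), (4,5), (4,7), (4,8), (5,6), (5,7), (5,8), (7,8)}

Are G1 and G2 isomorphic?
No, not isomorphic

The graphs are NOT isomorphic.

Degrees in G1: deg(0)=5, deg(1)=6, deg(2)=3, deg(3)=2, deg(4)=6, deg(5)=6, deg(6)=5, deg(7)=5, deg(8)=3, deg(9)=3.
Sorted degree sequence of G1: [6, 6, 6, 5, 5, 5, 3, 3, 3, 2].
Degrees in G2: deg(0)=8, deg(1)=5, deg(2)=6, deg(3)=6, deg(4)=6, deg(5)=7, deg(6)=4, deg(7)=6, deg(8)=7, deg(9)=1.
Sorted degree sequence of G2: [8, 7, 7, 6, 6, 6, 6, 5, 4, 1].
The (sorted) degree sequence is an isomorphism invariant, so since G1 and G2 have different degree sequences they cannot be isomorphic.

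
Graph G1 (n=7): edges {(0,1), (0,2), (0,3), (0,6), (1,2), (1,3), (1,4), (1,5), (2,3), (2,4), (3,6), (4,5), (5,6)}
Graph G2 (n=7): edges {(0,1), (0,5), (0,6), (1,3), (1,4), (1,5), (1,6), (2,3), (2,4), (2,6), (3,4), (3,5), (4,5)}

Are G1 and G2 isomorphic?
Yes, isomorphic

The graphs are isomorphic.
One valid mapping φ: V(G1) → V(G2): 0→3, 1→1, 2→5, 3→4, 4→0, 5→6, 6→2

Verify φ preserves adjacency — for each edge of G1, its image is an edge of G2:
  (0,1) → (φ(0),φ(1)) = (1,3) ∈ E(G2) ✓
  (0,2) → (φ(0),φ(2)) = (3,5) ∈ E(G2) ✓
  (0,3) → (φ(0),φ(3)) = (3,4) ∈ E(G2) ✓
  (0,6) → (φ(0),φ(6)) = (2,3) ∈ E(G2) ✓
  (1,2) → (φ(1),φ(2)) = (1,5) ∈ E(G2) ✓
  (1,3) → (φ(1),φ(3)) = (1,4) ∈ E(G2) ✓
  (1,4) → (φ(1),φ(4)) = (0,1) ∈ E(G2) ✓
  (1,5) → (φ(1),φ(5)) = (1,6) ∈ E(G2) ✓
  (2,3) → (φ(2),φ(3)) = (4,5) ∈ E(G2) ✓
  (2,4) → (φ(2),φ(4)) = (0,5) ∈ E(G2) ✓
  (3,6) → (φ(3),φ(6)) = (2,4) ∈ E(G2) ✓
  (4,5) → (φ(4),φ(5)) = (0,6) ∈ E(G2) ✓
  (5,6) → (φ(5),φ(6)) = (2,6) ∈ E(G2) ✓
All 13 edges of G1 map to edges of G2, and |E(G1)| = |E(G2)| = 13, so φ is a bijection on edges as well as vertices. Hence G1 ≅ G2.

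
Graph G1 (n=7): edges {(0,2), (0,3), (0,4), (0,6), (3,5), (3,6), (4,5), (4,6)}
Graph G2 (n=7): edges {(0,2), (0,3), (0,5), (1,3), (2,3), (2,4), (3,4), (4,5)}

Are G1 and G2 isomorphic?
Yes, isomorphic

The graphs are isomorphic.
One valid mapping φ: V(G1) → V(G2): 0→3, 1→6, 2→1, 3→4, 4→0, 5→5, 6→2

Verify φ preserves adjacency — for each edge of G1, its image is an edge of G2:
  (0,2) → (φ(0),φ(2)) = (1,3) ∈ E(G2) ✓
  (0,3) → (φ(0),φ(3)) = (3,4) ∈ E(G2) ✓
  (0,4) → (φ(0),φ(4)) = (0,3) ∈ E(G2) ✓
  (0,6) → (φ(0),φ(6)) = (2,3) ∈ E(G2) ✓
  (3,5) → (φ(3),φ(5)) = (4,5) ∈ E(G2) ✓
  (3,6) → (φ(3),φ(6)) = (2,4) ∈ E(G2) ✓
  (4,5) → (φ(4),φ(5)) = (0,5) ∈ E(G2) ✓
  (4,6) → (φ(4),φ(6)) = (0,2) ∈ E(G2) ✓
All 8 edges of G1 map to edges of G2, and |E(G1)| = |E(G2)| = 8, so φ is a bijection on edges as well as vertices. Hence G1 ≅ G2.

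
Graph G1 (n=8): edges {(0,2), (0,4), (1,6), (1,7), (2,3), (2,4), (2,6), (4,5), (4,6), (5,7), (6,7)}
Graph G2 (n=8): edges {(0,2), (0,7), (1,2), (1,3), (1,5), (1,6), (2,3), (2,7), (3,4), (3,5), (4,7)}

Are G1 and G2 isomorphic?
Yes, isomorphic

The graphs are isomorphic.
One valid mapping φ: V(G1) → V(G2): 0→5, 1→0, 2→1, 3→6, 4→3, 5→4, 6→2, 7→7

Verify φ preserves adjacency — for each edge of G1, its image is an edge of G2:
  (0,2) → (φ(0),φ(2)) = (1,5) ∈ E(G2) ✓
  (0,4) → (φ(0),φ(4)) = (3,5) ∈ E(G2) ✓
  (1,6) → (φ(1),φ(6)) = (0,2) ∈ E(G2) ✓
  (1,7) → (φ(1),φ(7)) = (0,7) ∈ E(G2) ✓
  (2,3) → (φ(2),φ(3)) = (1,6) ∈ E(G2) ✓
  (2,4) → (φ(2),φ(4)) = (1,3) ∈ E(G2) ✓
  (2,6) → (φ(2),φ(6)) = (1,2) ∈ E(G2) ✓
  (4,5) → (φ(4),φ(5)) = (3,4) ∈ E(G2) ✓
  (4,6) → (φ(4),φ(6)) = (2,3) ∈ E(G2) ✓
  (5,7) → (φ(5),φ(7)) = (4,7) ∈ E(G2) ✓
  (6,7) → (φ(6),φ(7)) = (2,7) ∈ E(G2) ✓
All 11 edges of G1 map to edges of G2, and |E(G1)| = |E(G2)| = 11, so φ is a bijection on edges as well as vertices. Hence G1 ≅ G2.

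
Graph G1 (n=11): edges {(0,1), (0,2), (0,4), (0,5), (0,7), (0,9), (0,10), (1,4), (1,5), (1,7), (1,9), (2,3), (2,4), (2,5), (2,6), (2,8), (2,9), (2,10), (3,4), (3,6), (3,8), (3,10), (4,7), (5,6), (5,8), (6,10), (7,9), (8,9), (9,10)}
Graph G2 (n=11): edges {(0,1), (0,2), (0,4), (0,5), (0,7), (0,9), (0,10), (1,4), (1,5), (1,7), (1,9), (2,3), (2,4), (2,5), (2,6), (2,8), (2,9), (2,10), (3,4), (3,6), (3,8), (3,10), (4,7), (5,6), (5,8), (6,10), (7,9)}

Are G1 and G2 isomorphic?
No, not isomorphic

The graphs are NOT isomorphic.

Counting edges: G1 has 29 edge(s); G2 has 27 edge(s).
Edge count is an isomorphism invariant (a bijection on vertices induces a bijection on edges), so differing edge counts rule out isomorphism.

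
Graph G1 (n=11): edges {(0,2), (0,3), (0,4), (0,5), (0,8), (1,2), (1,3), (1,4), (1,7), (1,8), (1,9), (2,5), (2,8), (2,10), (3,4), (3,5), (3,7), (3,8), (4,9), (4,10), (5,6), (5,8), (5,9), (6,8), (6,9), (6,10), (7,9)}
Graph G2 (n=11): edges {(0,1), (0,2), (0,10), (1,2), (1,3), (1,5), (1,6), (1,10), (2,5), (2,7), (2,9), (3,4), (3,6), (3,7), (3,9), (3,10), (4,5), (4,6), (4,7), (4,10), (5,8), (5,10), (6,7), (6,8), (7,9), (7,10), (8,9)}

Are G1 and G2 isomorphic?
Yes, isomorphic

The graphs are isomorphic.
One valid mapping φ: V(G1) → V(G2): 0→4, 1→1, 2→6, 3→10, 4→5, 5→7, 6→9, 7→0, 8→3, 9→2, 10→8

Verify φ preserves adjacency — for each edge of G1, its image is an edge of G2:
  (0,2) → (φ(0),φ(2)) = (4,6) ∈ E(G2) ✓
  (0,3) → (φ(0),φ(3)) = (4,10) ∈ E(G2) ✓
  (0,4) → (φ(0),φ(4)) = (4,5) ∈ E(G2) ✓
  (0,5) → (φ(0),φ(5)) = (4,7) ∈ E(G2) ✓
  (0,8) → (φ(0),φ(8)) = (3,4) ∈ E(G2) ✓
  (1,2) → (φ(1),φ(2)) = (1,6) ∈ E(G2) ✓
  (1,3) → (φ(1),φ(3)) = (1,10) ∈ E(G2) ✓
  (1,4) → (φ(1),φ(4)) = (1,5) ∈ E(G2) ✓
  (1,7) → (φ(1),φ(7)) = (0,1) ∈ E(G2) ✓
  (1,8) → (φ(1),φ(8)) = (1,3) ∈ E(G2) ✓
  (1,9) → (φ(1),φ(9)) = (1,2) ∈ E(G2) ✓
  (2,5) → (φ(2),φ(5)) = (6,7) ∈ E(G2) ✓
  (2,8) → (φ(2),φ(8)) = (3,6) ∈ E(G2) ✓
  (2,10) → (φ(2),φ(10)) = (6,8) ∈ E(G2) ✓
  (3,4) → (φ(3),φ(4)) = (5,10) ∈ E(G2) ✓
  (3,5) → (φ(3),φ(5)) = (7,10) ∈ E(G2) ✓
  (3,7) → (φ(3),φ(7)) = (0,10) ∈ E(G2) ✓
  (3,8) → (φ(3),φ(8)) = (3,10) ∈ E(G2) ✓
  (4,9) → (φ(4),φ(9)) = (2,5) ∈ E(G2) ✓
  (4,10) → (φ(4),φ(10)) = (5,8) ∈ E(G2) ✓
  (5,6) → (φ(5),φ(6)) = (7,9) ∈ E(G2) ✓
  (5,8) → (φ(5),φ(8)) = (3,7) ∈ E(G2) ✓
  (5,9) → (φ(5),φ(9)) = (2,7) ∈ E(G2) ✓
  (6,8) → (φ(6),φ(8)) = (3,9) ∈ E(G2) ✓
  (6,9) → (φ(6),φ(9)) = (2,9) ∈ E(G2) ✓
  (6,10) → (φ(6),φ(10)) = (8,9) ∈ E(G2) ✓
  (7,9) → (φ(7),φ(9)) = (0,2) ∈ E(G2) ✓
All 27 edges of G1 map to edges of G2, and |E(G1)| = |E(G2)| = 27, so φ is a bijection on edges as well as vertices. Hence G1 ≅ G2.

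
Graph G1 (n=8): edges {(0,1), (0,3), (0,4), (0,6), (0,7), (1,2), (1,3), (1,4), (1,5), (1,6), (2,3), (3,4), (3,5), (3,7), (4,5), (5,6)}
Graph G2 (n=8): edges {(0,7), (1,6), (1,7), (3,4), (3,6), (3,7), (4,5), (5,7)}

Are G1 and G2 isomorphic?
No, not isomorphic

The graphs are NOT isomorphic.

Connected components of G1: 1 component(s) with vertex sets [[0, 1, 2, 3, 4, 5, 6, 7]], sizes [8].
Connected components of G2: 2 component(s) with vertex sets [[2], [0, 1, 3, 4, 5, 6, 7]], sizes [1, 7].
The number of connected components (and the multiset of component sizes) is an isomorphism invariant — an isomorphism maps each component of G1 bijectively onto a component of G2. Since G1 has 1 component(s) and G2 has 2, they cannot be isomorphic.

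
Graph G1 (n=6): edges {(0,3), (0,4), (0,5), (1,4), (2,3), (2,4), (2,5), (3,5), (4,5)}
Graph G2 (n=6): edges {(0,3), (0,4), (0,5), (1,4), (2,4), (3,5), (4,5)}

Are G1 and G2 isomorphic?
No, not isomorphic

The graphs are NOT isomorphic.

Counting edges: G1 has 9 edge(s); G2 has 7 edge(s).
Edge count is an isomorphism invariant (a bijection on vertices induces a bijection on edges), so differing edge counts rule out isomorphism.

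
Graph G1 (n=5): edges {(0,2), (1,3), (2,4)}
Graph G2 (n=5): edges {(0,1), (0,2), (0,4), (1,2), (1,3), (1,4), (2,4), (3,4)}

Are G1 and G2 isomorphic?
No, not isomorphic

The graphs are NOT isomorphic.

Degrees in G1: deg(0)=1, deg(1)=1, deg(2)=2, deg(3)=1, deg(4)=1.
Sorted degree sequence of G1: [2, 1, 1, 1, 1].
Degrees in G2: deg(0)=3, deg(1)=4, deg(2)=3, deg(3)=2, deg(4)=4.
Sorted degree sequence of G2: [4, 4, 3, 3, 2].
The (sorted) degree sequence is an isomorphism invariant, so since G1 and G2 have different degree sequences they cannot be isomorphic.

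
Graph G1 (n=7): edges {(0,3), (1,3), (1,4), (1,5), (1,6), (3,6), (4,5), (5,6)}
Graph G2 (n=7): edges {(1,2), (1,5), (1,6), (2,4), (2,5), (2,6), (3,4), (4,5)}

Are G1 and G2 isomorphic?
Yes, isomorphic

The graphs are isomorphic.
One valid mapping φ: V(G1) → V(G2): 0→3, 1→2, 2→0, 3→4, 4→6, 5→1, 6→5

Verify φ preserves adjacency — for each edge of G1, its image is an edge of G2:
  (0,3) → (φ(0),φ(3)) = (3,4) ∈ E(G2) ✓
  (1,3) → (φ(1),φ(3)) = (2,4) ∈ E(G2) ✓
  (1,4) → (φ(1),φ(4)) = (2,6) ∈ E(G2) ✓
  (1,5) → (φ(1),φ(5)) = (1,2) ∈ E(G2) ✓
  (1,6) → (φ(1),φ(6)) = (2,5) ∈ E(G2) ✓
  (3,6) → (φ(3),φ(6)) = (4,5) ∈ E(G2) ✓
  (4,5) → (φ(4),φ(5)) = (1,6) ∈ E(G2) ✓
  (5,6) → (φ(5),φ(6)) = (1,5) ∈ E(G2) ✓
All 8 edges of G1 map to edges of G2, and |E(G1)| = |E(G2)| = 8, so φ is a bijection on edges as well as vertices. Hence G1 ≅ G2.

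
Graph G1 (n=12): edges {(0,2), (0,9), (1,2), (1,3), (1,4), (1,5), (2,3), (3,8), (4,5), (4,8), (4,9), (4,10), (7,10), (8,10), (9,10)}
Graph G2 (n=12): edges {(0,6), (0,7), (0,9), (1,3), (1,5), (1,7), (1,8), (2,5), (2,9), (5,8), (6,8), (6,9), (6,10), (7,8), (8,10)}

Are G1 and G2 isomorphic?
Yes, isomorphic

The graphs are isomorphic.
One valid mapping φ: V(G1) → V(G2): 0→2, 1→6, 2→9, 3→0, 4→8, 5→10, 6→4, 7→3, 8→7, 9→5, 10→1, 11→11

Verify φ preserves adjacency — for each edge of G1, its image is an edge of G2:
  (0,2) → (φ(0),φ(2)) = (2,9) ∈ E(G2) ✓
  (0,9) → (φ(0),φ(9)) = (2,5) ∈ E(G2) ✓
  (1,2) → (φ(1),φ(2)) = (6,9) ∈ E(G2) ✓
  (1,3) → (φ(1),φ(3)) = (0,6) ∈ E(G2) ✓
  (1,4) → (φ(1),φ(4)) = (6,8) ∈ E(G2) ✓
  (1,5) → (φ(1),φ(5)) = (6,10) ∈ E(G2) ✓
  (2,3) → (φ(2),φ(3)) = (0,9) ∈ E(G2) ✓
  (3,8) → (φ(3),φ(8)) = (0,7) ∈ E(G2) ✓
  (4,5) → (φ(4),φ(5)) = (8,10) ∈ E(G2) ✓
  (4,8) → (φ(4),φ(8)) = (7,8) ∈ E(G2) ✓
  (4,9) → (φ(4),φ(9)) = (5,8) ∈ E(G2) ✓
  (4,10) → (φ(4),φ(10)) = (1,8) ∈ E(G2) ✓
  (7,10) → (φ(7),φ(10)) = (1,3) ∈ E(G2) ✓
  (8,10) → (φ(8),φ(10)) = (1,7) ∈ E(G2) ✓
  (9,10) → (φ(9),φ(10)) = (1,5) ∈ E(G2) ✓
All 15 edges of G1 map to edges of G2, and |E(G1)| = |E(G2)| = 15, so φ is a bijection on edges as well as vertices. Hence G1 ≅ G2.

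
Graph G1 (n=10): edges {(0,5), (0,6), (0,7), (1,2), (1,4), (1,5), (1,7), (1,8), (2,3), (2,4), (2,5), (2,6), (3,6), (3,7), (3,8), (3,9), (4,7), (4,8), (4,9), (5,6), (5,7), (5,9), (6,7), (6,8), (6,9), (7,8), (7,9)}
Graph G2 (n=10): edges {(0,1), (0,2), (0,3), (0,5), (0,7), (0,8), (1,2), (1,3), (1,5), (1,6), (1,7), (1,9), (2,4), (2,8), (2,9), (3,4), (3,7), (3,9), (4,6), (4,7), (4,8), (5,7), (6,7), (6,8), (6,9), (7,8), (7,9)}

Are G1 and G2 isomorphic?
Yes, isomorphic

The graphs are isomorphic.
One valid mapping φ: V(G1) → V(G2): 0→5, 1→8, 2→2, 3→9, 4→4, 5→0, 6→1, 7→7, 8→6, 9→3

Verify φ preserves adjacency — for each edge of G1, its image is an edge of G2:
  (0,5) → (φ(0),φ(5)) = (0,5) ∈ E(G2) ✓
  (0,6) → (φ(0),φ(6)) = (1,5) ∈ E(G2) ✓
  (0,7) → (φ(0),φ(7)) = (5,7) ∈ E(G2) ✓
  (1,2) → (φ(1),φ(2)) = (2,8) ∈ E(G2) ✓
  (1,4) → (φ(1),φ(4)) = (4,8) ∈ E(G2) ✓
  (1,5) → (φ(1),φ(5)) = (0,8) ∈ E(G2) ✓
  (1,7) → (φ(1),φ(7)) = (7,8) ∈ E(G2) ✓
  (1,8) → (φ(1),φ(8)) = (6,8) ∈ E(G2) ✓
  (2,3) → (φ(2),φ(3)) = (2,9) ∈ E(G2) ✓
  (2,4) → (φ(2),φ(4)) = (2,4) ∈ E(G2) ✓
  (2,5) → (φ(2),φ(5)) = (0,2) ∈ E(G2) ✓
  (2,6) → (φ(2),φ(6)) = (1,2) ∈ E(G2) ✓
  (3,6) → (φ(3),φ(6)) = (1,9) ∈ E(G2) ✓
  (3,7) → (φ(3),φ(7)) = (7,9) ∈ E(G2) ✓
  (3,8) → (φ(3),φ(8)) = (6,9) ∈ E(G2) ✓
  (3,9) → (φ(3),φ(9)) = (3,9) ∈ E(G2) ✓
  (4,7) → (φ(4),φ(7)) = (4,7) ∈ E(G2) ✓
  (4,8) → (φ(4),φ(8)) = (4,6) ∈ E(G2) ✓
  (4,9) → (φ(4),φ(9)) = (3,4) ∈ E(G2) ✓
  (5,6) → (φ(5),φ(6)) = (0,1) ∈ E(G2) ✓
  (5,7) → (φ(5),φ(7)) = (0,7) ∈ E(G2) ✓
  (5,9) → (φ(5),φ(9)) = (0,3) ∈ E(G2) ✓
  (6,7) → (φ(6),φ(7)) = (1,7) ∈ E(G2) ✓
  (6,8) → (φ(6),φ(8)) = (1,6) ∈ E(G2) ✓
  (6,9) → (φ(6),φ(9)) = (1,3) ∈ E(G2) ✓
  (7,8) → (φ(7),φ(8)) = (6,7) ∈ E(G2) ✓
  (7,9) → (φ(7),φ(9)) = (3,7) ∈ E(G2) ✓
All 27 edges of G1 map to edges of G2, and |E(G1)| = |E(G2)| = 27, so φ is a bijection on edges as well as vertices. Hence G1 ≅ G2.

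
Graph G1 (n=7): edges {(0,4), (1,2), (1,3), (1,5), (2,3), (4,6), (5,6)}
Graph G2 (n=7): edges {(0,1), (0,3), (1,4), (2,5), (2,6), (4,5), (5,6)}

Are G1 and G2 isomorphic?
Yes, isomorphic

The graphs are isomorphic.
One valid mapping φ: V(G1) → V(G2): 0→3, 1→5, 2→6, 3→2, 4→0, 5→4, 6→1

Verify φ preserves adjacency — for each edge of G1, its image is an edge of G2:
  (0,4) → (φ(0),φ(4)) = (0,3) ∈ E(G2) ✓
  (1,2) → (φ(1),φ(2)) = (5,6) ∈ E(G2) ✓
  (1,3) → (φ(1),φ(3)) = (2,5) ∈ E(G2) ✓
  (1,5) → (φ(1),φ(5)) = (4,5) ∈ E(G2) ✓
  (2,3) → (φ(2),φ(3)) = (2,6) ∈ E(G2) ✓
  (4,6) → (φ(4),φ(6)) = (0,1) ∈ E(G2) ✓
  (5,6) → (φ(5),φ(6)) = (1,4) ∈ E(G2) ✓
All 7 edges of G1 map to edges of G2, and |E(G1)| = |E(G2)| = 7, so φ is a bijection on edges as well as vertices. Hence G1 ≅ G2.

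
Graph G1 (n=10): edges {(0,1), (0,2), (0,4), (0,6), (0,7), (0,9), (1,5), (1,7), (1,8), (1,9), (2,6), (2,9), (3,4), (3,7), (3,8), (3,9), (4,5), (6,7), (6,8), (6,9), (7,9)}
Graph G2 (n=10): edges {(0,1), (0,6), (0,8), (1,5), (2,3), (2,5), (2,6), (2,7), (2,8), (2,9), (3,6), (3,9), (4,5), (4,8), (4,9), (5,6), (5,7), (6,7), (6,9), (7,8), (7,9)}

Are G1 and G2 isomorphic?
Yes, isomorphic

The graphs are isomorphic.
One valid mapping φ: V(G1) → V(G2): 0→6, 1→5, 2→3, 3→8, 4→0, 5→1, 6→9, 7→7, 8→4, 9→2

Verify φ preserves adjacency — for each edge of G1, its image is an edge of G2:
  (0,1) → (φ(0),φ(1)) = (5,6) ∈ E(G2) ✓
  (0,2) → (φ(0),φ(2)) = (3,6) ∈ E(G2) ✓
  (0,4) → (φ(0),φ(4)) = (0,6) ∈ E(G2) ✓
  (0,6) → (φ(0),φ(6)) = (6,9) ∈ E(G2) ✓
  (0,7) → (φ(0),φ(7)) = (6,7) ∈ E(G2) ✓
  (0,9) → (φ(0),φ(9)) = (2,6) ∈ E(G2) ✓
  (1,5) → (φ(1),φ(5)) = (1,5) ∈ E(G2) ✓
  (1,7) → (φ(1),φ(7)) = (5,7) ∈ E(G2) ✓
  (1,8) → (φ(1),φ(8)) = (4,5) ∈ E(G2) ✓
  (1,9) → (φ(1),φ(9)) = (2,5) ∈ E(G2) ✓
  (2,6) → (φ(2),φ(6)) = (3,9) ∈ E(G2) ✓
  (2,9) → (φ(2),φ(9)) = (2,3) ∈ E(G2) ✓
  (3,4) → (φ(3),φ(4)) = (0,8) ∈ E(G2) ✓
  (3,7) → (φ(3),φ(7)) = (7,8) ∈ E(G2) ✓
  (3,8) → (φ(3),φ(8)) = (4,8) ∈ E(G2) ✓
  (3,9) → (φ(3),φ(9)) = (2,8) ∈ E(G2) ✓
  (4,5) → (φ(4),φ(5)) = (0,1) ∈ E(G2) ✓
  (6,7) → (φ(6),φ(7)) = (7,9) ∈ E(G2) ✓
  (6,8) → (φ(6),φ(8)) = (4,9) ∈ E(G2) ✓
  (6,9) → (φ(6),φ(9)) = (2,9) ∈ E(G2) ✓
  (7,9) → (φ(7),φ(9)) = (2,7) ∈ E(G2) ✓
All 21 edges of G1 map to edges of G2, and |E(G1)| = |E(G2)| = 21, so φ is a bijection on edges as well as vertices. Hence G1 ≅ G2.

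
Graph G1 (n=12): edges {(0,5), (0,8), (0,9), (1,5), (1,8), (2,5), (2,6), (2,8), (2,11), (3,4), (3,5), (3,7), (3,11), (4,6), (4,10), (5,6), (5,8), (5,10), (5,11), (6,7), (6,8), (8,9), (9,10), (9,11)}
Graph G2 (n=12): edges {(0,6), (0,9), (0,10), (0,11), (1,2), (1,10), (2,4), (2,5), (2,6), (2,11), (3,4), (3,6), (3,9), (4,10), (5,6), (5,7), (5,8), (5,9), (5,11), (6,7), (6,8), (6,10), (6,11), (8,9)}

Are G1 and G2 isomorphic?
Yes, isomorphic

The graphs are isomorphic.
One valid mapping φ: V(G1) → V(G2): 0→8, 1→7, 2→11, 3→10, 4→4, 5→6, 6→2, 7→1, 8→5, 9→9, 10→3, 11→0

Verify φ preserves adjacency — for each edge of G1, its image is an edge of G2:
  (0,5) → (φ(0),φ(5)) = (6,8) ∈ E(G2) ✓
  (0,8) → (φ(0),φ(8)) = (5,8) ∈ E(G2) ✓
  (0,9) → (φ(0),φ(9)) = (8,9) ∈ E(G2) ✓
  (1,5) → (φ(1),φ(5)) = (6,7) ∈ E(G2) ✓
  (1,8) → (φ(1),φ(8)) = (5,7) ∈ E(G2) ✓
  (2,5) → (φ(2),φ(5)) = (6,11) ∈ E(G2) ✓
  (2,6) → (φ(2),φ(6)) = (2,11) ∈ E(G2) ✓
  (2,8) → (φ(2),φ(8)) = (5,11) ∈ E(G2) ✓
  (2,11) → (φ(2),φ(11)) = (0,11) ∈ E(G2) ✓
  (3,4) → (φ(3),φ(4)) = (4,10) ∈ E(G2) ✓
  (3,5) → (φ(3),φ(5)) = (6,10) ∈ E(G2) ✓
  (3,7) → (φ(3),φ(7)) = (1,10) ∈ E(G2) ✓
  (3,11) → (φ(3),φ(11)) = (0,10) ∈ E(G2) ✓
  (4,6) → (φ(4),φ(6)) = (2,4) ∈ E(G2) ✓
  (4,10) → (φ(4),φ(10)) = (3,4) ∈ E(G2) ✓
  (5,6) → (φ(5),φ(6)) = (2,6) ∈ E(G2) ✓
  (5,8) → (φ(5),φ(8)) = (5,6) ∈ E(G2) ✓
  (5,10) → (φ(5),φ(10)) = (3,6) ∈ E(G2) ✓
  (5,11) → (φ(5),φ(11)) = (0,6) ∈ E(G2) ✓
  (6,7) → (φ(6),φ(7)) = (1,2) ∈ E(G2) ✓
  (6,8) → (φ(6),φ(8)) = (2,5) ∈ E(G2) ✓
  (8,9) → (φ(8),φ(9)) = (5,9) ∈ E(G2) ✓
  (9,10) → (φ(9),φ(10)) = (3,9) ∈ E(G2) ✓
  (9,11) → (φ(9),φ(11)) = (0,9) ∈ E(G2) ✓
All 24 edges of G1 map to edges of G2, and |E(G1)| = |E(G2)| = 24, so φ is a bijection on edges as well as vertices. Hence G1 ≅ G2.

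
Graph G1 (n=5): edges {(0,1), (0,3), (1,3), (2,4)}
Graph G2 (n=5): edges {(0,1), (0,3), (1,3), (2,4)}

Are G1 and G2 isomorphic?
Yes, isomorphic

The graphs are isomorphic.
One valid mapping φ: V(G1) → V(G2): 0→1, 1→0, 2→4, 3→3, 4→2

Verify φ preserves adjacency — for each edge of G1, its image is an edge of G2:
  (0,1) → (φ(0),φ(1)) = (0,1) ∈ E(G2) ✓
  (0,3) → (φ(0),φ(3)) = (1,3) ∈ E(G2) ✓
  (1,3) → (φ(1),φ(3)) = (0,3) ∈ E(G2) ✓
  (2,4) → (φ(2),φ(4)) = (2,4) ∈ E(G2) ✓
All 4 edges of G1 map to edges of G2, and |E(G1)| = |E(G2)| = 4, so φ is a bijection on edges as well as vertices. Hence G1 ≅ G2.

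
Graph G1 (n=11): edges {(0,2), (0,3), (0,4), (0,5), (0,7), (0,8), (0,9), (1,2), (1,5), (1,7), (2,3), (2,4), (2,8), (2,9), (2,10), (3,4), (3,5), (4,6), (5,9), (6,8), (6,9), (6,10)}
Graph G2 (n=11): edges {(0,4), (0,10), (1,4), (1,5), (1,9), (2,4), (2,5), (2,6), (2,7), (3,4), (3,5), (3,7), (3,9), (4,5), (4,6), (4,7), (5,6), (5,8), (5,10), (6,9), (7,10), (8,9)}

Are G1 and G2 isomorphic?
Yes, isomorphic

The graphs are isomorphic.
One valid mapping φ: V(G1) → V(G2): 0→4, 1→10, 2→5, 3→2, 4→6, 5→7, 6→9, 7→0, 8→1, 9→3, 10→8

Verify φ preserves adjacency — for each edge of G1, its image is an edge of G2:
  (0,2) → (φ(0),φ(2)) = (4,5) ∈ E(G2) ✓
  (0,3) → (φ(0),φ(3)) = (2,4) ∈ E(G2) ✓
  (0,4) → (φ(0),φ(4)) = (4,6) ∈ E(G2) ✓
  (0,5) → (φ(0),φ(5)) = (4,7) ∈ E(G2) ✓
  (0,7) → (φ(0),φ(7)) = (0,4) ∈ E(G2) ✓
  (0,8) → (φ(0),φ(8)) = (1,4) ∈ E(G2) ✓
  (0,9) → (φ(0),φ(9)) = (3,4) ∈ E(G2) ✓
  (1,2) → (φ(1),φ(2)) = (5,10) ∈ E(G2) ✓
  (1,5) → (φ(1),φ(5)) = (7,10) ∈ E(G2) ✓
  (1,7) → (φ(1),φ(7)) = (0,10) ∈ E(G2) ✓
  (2,3) → (φ(2),φ(3)) = (2,5) ∈ E(G2) ✓
  (2,4) → (φ(2),φ(4)) = (5,6) ∈ E(G2) ✓
  (2,8) → (φ(2),φ(8)) = (1,5) ∈ E(G2) ✓
  (2,9) → (φ(2),φ(9)) = (3,5) ∈ E(G2) ✓
  (2,10) → (φ(2),φ(10)) = (5,8) ∈ E(G2) ✓
  (3,4) → (φ(3),φ(4)) = (2,6) ∈ E(G2) ✓
  (3,5) → (φ(3),φ(5)) = (2,7) ∈ E(G2) ✓
  (4,6) → (φ(4),φ(6)) = (6,9) ∈ E(G2) ✓
  (5,9) → (φ(5),φ(9)) = (3,7) ∈ E(G2) ✓
  (6,8) → (φ(6),φ(8)) = (1,9) ∈ E(G2) ✓
  (6,9) → (φ(6),φ(9)) = (3,9) ∈ E(G2) ✓
  (6,10) → (φ(6),φ(10)) = (8,9) ∈ E(G2) ✓
All 22 edges of G1 map to edges of G2, and |E(G1)| = |E(G2)| = 22, so φ is a bijection on edges as well as vertices. Hence G1 ≅ G2.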